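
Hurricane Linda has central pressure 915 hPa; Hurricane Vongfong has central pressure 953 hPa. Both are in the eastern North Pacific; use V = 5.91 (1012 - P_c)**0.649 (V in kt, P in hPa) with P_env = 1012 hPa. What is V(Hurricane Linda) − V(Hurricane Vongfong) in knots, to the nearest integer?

32 kt

Hurricane Linda: ΔP = 97; V ≈ 5.91 × 97^0.649 ≈ 115.08 kt.
Hurricane Vongfong: ΔP = 59; V ≈ 5.91 × 59^0.649 ≈ 83.34 kt.
Difference ≈ 115.08 − 83.34 = 31.74 → 32 kt.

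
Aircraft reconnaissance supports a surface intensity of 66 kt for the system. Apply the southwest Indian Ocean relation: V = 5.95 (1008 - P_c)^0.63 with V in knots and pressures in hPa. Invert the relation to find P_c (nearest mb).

ΔP = (V / 5.95)^(1/0.63) = (66/5.95)^1.587.
66/5.95 = 11.092; 11.092^1.587 ≈ 45.58 mb.
P_c = 1008 − 45.58 = 962.42 ≈ 962 mb.

962 mb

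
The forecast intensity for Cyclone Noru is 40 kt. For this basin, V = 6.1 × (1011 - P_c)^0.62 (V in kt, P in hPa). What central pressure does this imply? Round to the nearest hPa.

990 hPa

ΔP = (V / 6.1)^(1/0.62) = (40/6.1)^1.613.
40/6.1 = 6.557; 6.557^1.613 ≈ 20.76 hPa.
P_c = 1011 − 20.76 = 990.24 ≈ 990 hPa.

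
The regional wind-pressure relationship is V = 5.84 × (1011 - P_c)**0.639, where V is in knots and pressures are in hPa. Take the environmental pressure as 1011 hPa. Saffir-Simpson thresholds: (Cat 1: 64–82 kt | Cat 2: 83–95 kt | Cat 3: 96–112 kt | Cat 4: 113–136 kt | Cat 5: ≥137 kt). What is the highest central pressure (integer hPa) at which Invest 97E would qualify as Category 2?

947 hPa

Category 2 begins at V = 83 kt.
Required ΔP = (83/5.84)^(1/0.639) = 14.212^1.565 ≈ 63.66 hPa.
P_c ≤ 1011 − 63.66 = 947.34, so the highest integer P_c is 947 hPa.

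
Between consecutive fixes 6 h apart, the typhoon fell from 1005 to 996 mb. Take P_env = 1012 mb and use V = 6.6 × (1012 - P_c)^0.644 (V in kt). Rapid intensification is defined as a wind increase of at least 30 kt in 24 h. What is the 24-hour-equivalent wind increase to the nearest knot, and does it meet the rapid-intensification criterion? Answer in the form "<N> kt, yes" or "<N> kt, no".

65 kt, yes

V₁: ΔP = 7, V ≈ 6.6 × 7^0.644 ≈ 23.11 kt.
V₂: ΔP = 16, V ≈ 6.6 × 16^0.644 ≈ 39.35 kt.
ΔV over 6 h = 16.24 kt → 24 h equivalent = 16.24 × 24/6 ≈ 64.96 kt.
65 kt ≥ 30 kt ⇒ rapid intensification.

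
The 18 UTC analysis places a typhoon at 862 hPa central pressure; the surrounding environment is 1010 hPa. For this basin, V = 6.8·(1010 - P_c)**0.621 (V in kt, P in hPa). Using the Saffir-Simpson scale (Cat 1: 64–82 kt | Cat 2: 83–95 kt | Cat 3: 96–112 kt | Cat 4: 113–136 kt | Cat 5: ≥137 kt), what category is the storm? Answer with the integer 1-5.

5

ΔP = 1010 − 862 = 148 hPa.
V ≈ 6.8 × 148^0.621 = 6.8 × 22.27 ≈ 151 kt.
151 kt falls in the Category 5 band.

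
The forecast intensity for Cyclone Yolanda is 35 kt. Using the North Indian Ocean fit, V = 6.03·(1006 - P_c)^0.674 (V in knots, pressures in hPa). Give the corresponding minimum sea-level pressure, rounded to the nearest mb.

ΔP = (V / 6.03)^(1/0.674) = (35/6.03)^1.484.
35/6.03 = 5.804; 5.804^1.484 ≈ 13.59 mb.
P_c = 1006 − 13.59 = 992.41 ≈ 992 mb.

992 mb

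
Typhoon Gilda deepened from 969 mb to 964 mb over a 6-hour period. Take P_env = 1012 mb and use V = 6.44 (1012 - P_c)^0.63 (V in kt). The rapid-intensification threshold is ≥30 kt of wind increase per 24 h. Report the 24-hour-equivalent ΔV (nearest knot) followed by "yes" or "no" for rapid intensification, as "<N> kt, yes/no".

V₁: ΔP = 43, V ≈ 6.44 × 43^0.63 ≈ 68.86 kt.
V₂: ΔP = 48, V ≈ 6.44 × 48^0.63 ≈ 73.80 kt.
ΔV over 6 h = 4.94 kt → 24 h equivalent = 4.94 × 24/6 ≈ 19.76 kt.
20 kt < 30 kt ⇒ not rapid intensification.

20 kt, no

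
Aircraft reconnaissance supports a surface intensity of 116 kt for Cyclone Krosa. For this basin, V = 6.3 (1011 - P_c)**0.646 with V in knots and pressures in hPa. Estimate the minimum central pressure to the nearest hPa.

920 hPa

ΔP = (V / 6.3)^(1/0.646) = (116/6.3)^1.548.
116/6.3 = 18.413; 18.413^1.548 ≈ 90.86 hPa.
P_c = 1011 − 90.86 = 920.14 ≈ 920 hPa.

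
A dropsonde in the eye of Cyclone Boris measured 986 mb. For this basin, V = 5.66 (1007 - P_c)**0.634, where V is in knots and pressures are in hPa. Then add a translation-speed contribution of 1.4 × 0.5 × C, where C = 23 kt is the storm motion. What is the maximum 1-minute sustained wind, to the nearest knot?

55 kt

ΔP = 1007 − 986 = 21 mb.
21^0.634 ≈ 6.891.
V ≈ 5.66 × 6.891 ≈ 39.0 kt.
Translation term: 1.4 × 0.5 × 23 = 16.1 kt.
Corrected V ≈ 55.1 kt → 55 kt.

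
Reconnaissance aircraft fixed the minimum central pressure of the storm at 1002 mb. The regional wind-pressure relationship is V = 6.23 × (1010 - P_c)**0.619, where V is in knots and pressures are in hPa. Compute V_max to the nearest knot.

23 kt

ΔP = 1010 − 1002 = 8 mb.
8^0.619 ≈ 3.623.
V ≈ 6.23 × 3.623 ≈ 22.6 kt.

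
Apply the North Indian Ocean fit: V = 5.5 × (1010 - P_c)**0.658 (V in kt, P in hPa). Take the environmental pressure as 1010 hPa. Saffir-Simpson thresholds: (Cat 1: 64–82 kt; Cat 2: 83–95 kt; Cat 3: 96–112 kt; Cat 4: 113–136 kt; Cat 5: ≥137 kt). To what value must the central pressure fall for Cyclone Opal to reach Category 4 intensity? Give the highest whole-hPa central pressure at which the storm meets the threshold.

Category 4 begins at V = 113 kt.
Required ΔP = (113/5.5)^(1/0.658) = 20.545^1.520 ≈ 98.86 hPa.
P_c ≤ 1010 − 98.86 = 911.14, so the highest integer P_c is 911 hPa.

911 hPa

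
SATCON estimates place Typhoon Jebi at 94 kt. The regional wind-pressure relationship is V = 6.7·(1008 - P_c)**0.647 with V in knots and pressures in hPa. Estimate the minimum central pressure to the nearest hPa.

ΔP = (V / 6.7)^(1/0.647) = (94/6.7)^1.546.
94/6.7 = 14.030; 14.030^1.546 ≈ 59.28 hPa.
P_c = 1008 − 59.28 = 948.72 ≈ 949 hPa.

949 hPa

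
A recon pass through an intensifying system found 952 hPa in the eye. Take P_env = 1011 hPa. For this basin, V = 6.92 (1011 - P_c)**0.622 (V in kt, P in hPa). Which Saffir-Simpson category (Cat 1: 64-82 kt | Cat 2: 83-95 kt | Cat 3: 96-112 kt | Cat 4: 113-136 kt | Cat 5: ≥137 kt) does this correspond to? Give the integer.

2

ΔP = 1011 − 952 = 59 hPa.
V ≈ 6.92 × 59^0.622 = 6.92 × 12.63 ≈ 87 kt.
87 kt falls in the Category 2 band.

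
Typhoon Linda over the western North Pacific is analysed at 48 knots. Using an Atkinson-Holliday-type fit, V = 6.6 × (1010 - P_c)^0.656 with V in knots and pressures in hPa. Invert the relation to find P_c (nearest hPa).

ΔP = (V / 6.6)^(1/0.656) = (48/6.6)^1.524.
48/6.6 = 7.273; 7.273^1.524 ≈ 20.59 hPa.
P_c = 1010 − 20.59 = 989.41 ≈ 989 hPa.

989 hPa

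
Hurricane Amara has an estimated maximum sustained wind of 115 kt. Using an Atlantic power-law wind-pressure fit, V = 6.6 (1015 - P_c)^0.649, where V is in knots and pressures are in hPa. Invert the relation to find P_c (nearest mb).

933 mb

ΔP = (V / 6.6)^(1/0.649) = (115/6.6)^1.541.
115/6.6 = 17.424; 17.424^1.541 ≈ 81.74 mb.
P_c = 1015 − 81.74 = 933.26 ≈ 933 mb.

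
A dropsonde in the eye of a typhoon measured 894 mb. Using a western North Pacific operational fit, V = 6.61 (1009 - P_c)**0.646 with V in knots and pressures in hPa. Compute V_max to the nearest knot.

142 kt

ΔP = 1009 − 894 = 115 mb.
115^0.646 ≈ 21.439.
V ≈ 6.61 × 21.439 ≈ 141.7 kt.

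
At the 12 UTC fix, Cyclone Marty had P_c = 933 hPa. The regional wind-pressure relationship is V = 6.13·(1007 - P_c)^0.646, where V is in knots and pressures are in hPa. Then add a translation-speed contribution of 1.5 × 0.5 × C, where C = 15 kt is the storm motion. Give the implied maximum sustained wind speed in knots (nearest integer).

ΔP = 1007 − 933 = 74 hPa.
74^0.646 ≈ 16.126.
V ≈ 6.13 × 16.126 ≈ 98.9 kt.
Translation term: 1.5 × 0.5 × 15 = 11.25 kt.
Corrected V ≈ 110.15 kt → 110 kt.

110 kt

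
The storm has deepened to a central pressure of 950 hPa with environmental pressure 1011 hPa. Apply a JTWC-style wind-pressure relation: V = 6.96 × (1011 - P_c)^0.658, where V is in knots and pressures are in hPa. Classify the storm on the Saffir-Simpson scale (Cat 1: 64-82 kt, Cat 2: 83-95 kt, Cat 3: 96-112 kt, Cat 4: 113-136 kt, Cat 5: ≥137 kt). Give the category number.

3

ΔP = 1011 − 950 = 61 hPa.
V ≈ 6.96 × 61^0.658 = 6.96 × 14.95 ≈ 104 kt.
104 kt falls in the Category 3 band.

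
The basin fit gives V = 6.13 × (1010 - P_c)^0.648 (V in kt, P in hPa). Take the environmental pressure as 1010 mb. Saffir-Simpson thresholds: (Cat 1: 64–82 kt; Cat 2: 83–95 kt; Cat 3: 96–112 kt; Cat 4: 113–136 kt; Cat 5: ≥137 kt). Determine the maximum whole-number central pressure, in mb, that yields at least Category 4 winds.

920 mb

Category 4 begins at V = 113 kt.
Required ΔP = (113/6.13)^(1/0.648) = 18.434^1.543 ≈ 89.77 mb.
P_c ≤ 1010 − 89.77 = 920.23, so the highest integer P_c is 920 mb.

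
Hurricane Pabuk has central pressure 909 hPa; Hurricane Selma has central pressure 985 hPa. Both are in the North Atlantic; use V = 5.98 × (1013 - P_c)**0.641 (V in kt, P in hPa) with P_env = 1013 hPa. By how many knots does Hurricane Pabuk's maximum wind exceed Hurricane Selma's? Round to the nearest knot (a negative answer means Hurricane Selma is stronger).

Hurricane Pabuk: ΔP = 104; V ≈ 5.98 × 104^0.641 ≈ 117.39 kt.
Hurricane Selma: ΔP = 28; V ≈ 5.98 × 28^0.641 ≈ 50.62 kt.
Difference ≈ 117.39 − 50.62 = 66.77 → 67 kt.

67 kt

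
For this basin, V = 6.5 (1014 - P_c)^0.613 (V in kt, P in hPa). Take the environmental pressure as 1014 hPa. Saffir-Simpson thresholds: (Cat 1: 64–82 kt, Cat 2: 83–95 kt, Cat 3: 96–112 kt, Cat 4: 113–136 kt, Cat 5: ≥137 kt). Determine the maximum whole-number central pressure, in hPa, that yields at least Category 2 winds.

950 hPa

Category 2 begins at V = 83 kt.
Required ΔP = (83/6.5)^(1/0.613) = 12.769^1.631 ≈ 63.75 hPa.
P_c ≤ 1014 − 63.75 = 950.25, so the highest integer P_c is 950 hPa.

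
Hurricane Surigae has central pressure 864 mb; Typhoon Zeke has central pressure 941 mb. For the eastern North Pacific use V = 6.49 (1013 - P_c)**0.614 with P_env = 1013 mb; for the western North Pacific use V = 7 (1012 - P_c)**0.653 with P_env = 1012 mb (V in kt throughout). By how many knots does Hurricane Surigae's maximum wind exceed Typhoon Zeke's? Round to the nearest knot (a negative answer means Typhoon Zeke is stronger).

Hurricane Surigae: ΔP = 149; V ≈ 6.49 × 149^0.614 ≈ 140.15 kt.
Typhoon Zeke: ΔP = 71; V ≈ 7 × 71^0.653 ≈ 113.23 kt.
Difference ≈ 140.15 − 113.23 = 26.92 → 27 kt.

27 kt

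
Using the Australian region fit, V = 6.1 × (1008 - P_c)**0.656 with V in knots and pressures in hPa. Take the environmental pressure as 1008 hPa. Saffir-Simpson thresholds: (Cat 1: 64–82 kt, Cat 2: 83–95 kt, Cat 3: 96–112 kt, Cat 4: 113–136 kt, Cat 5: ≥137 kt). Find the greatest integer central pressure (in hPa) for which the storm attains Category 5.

893 hPa

Category 5 begins at V = 137 kt.
Required ΔP = (137/6.1)^(1/0.656) = 22.459^1.524 ≈ 114.83 hPa.
P_c ≤ 1008 − 114.83 = 893.17, so the highest integer P_c is 893 hPa.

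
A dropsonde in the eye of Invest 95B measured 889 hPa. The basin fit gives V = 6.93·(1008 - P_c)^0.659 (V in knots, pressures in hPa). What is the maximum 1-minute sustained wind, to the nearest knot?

ΔP = 1008 − 889 = 119 hPa.
119^0.659 ≈ 23.323.
V ≈ 6.93 × 23.323 ≈ 161.6 kt.

162 kt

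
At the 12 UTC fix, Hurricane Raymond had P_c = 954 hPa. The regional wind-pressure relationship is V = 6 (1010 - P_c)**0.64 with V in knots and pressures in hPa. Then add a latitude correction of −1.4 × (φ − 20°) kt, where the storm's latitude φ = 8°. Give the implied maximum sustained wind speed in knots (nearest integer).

96 kt

ΔP = 1010 − 954 = 56 hPa.
56^0.64 ≈ 13.147.
V ≈ 6 × 13.147 ≈ 78.9 kt.
Latitude correction: −1.4 × (8 − 20) = 16.8 kt.
Corrected V ≈ 95.7 kt → 96 kt.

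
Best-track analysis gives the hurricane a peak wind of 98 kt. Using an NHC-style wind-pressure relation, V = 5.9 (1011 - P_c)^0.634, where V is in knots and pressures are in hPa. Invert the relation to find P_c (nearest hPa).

ΔP = (V / 5.9)^(1/0.634) = (98/5.9)^1.577.
98/5.9 = 16.610; 16.610^1.577 ≈ 84.12 hPa.
P_c = 1011 − 84.12 = 926.88 ≈ 927 hPa.

927 hPa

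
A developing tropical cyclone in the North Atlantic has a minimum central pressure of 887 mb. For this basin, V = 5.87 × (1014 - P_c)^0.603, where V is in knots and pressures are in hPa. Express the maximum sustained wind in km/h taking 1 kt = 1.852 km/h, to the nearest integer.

ΔP = 1014 − 887 = 127 mb.
V ≈ 5.87 × 127^0.603 = 5.87 × 18.561 ≈ 108.951 kt.
108.951 × 1.852 ≈ 201.78 km/h → 202 km/h.

202 km/h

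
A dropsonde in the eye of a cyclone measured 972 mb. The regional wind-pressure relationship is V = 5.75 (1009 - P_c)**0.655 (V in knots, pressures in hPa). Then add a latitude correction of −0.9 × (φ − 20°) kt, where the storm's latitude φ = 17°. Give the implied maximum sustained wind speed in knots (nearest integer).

64 kt

ΔP = 1009 − 972 = 37 mb.
37^0.655 ≈ 10.646.
V ≈ 5.75 × 10.646 ≈ 61.2 kt.
Latitude correction: −0.9 × (17 − 20) = 2.7 kt.
Corrected V ≈ 63.9 kt → 64 kt.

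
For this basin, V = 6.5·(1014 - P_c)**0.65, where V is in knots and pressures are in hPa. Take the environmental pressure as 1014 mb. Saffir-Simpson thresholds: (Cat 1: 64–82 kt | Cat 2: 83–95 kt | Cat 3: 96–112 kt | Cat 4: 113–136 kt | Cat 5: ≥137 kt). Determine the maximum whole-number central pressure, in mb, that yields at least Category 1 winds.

Category 1 begins at V = 64 kt.
Required ΔP = (64/6.5)^(1/0.65) = 9.846^1.538 ≈ 33.74 mb.
P_c ≤ 1014 − 33.74 = 980.26, so the highest integer P_c is 980 mb.

980 mb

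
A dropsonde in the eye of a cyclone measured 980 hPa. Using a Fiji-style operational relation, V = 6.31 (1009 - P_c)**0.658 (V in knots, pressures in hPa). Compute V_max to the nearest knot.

ΔP = 1009 − 980 = 29 hPa.
29^0.658 ≈ 9.168.
V ≈ 6.31 × 9.168 ≈ 57.8 kt.

58 kt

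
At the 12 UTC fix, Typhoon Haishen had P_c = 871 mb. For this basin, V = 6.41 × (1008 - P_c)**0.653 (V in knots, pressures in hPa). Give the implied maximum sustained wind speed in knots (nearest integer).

ΔP = 1008 − 871 = 137 mb.
137^0.653 ≈ 24.847.
V ≈ 6.41 × 24.847 ≈ 159.3 kt.

159 kt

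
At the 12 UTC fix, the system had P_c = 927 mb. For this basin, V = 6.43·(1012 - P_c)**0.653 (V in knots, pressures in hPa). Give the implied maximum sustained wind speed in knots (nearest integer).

117 kt

ΔP = 1012 − 927 = 85 mb.
85^0.653 ≈ 18.193.
V ≈ 6.43 × 18.193 ≈ 117.0 kt.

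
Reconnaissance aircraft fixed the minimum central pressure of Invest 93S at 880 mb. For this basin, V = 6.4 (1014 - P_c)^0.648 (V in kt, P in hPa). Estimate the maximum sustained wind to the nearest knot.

153 kt

ΔP = 1014 − 880 = 134 mb.
134^0.648 ≈ 23.898.
V ≈ 6.4 × 23.898 ≈ 152.9 kt.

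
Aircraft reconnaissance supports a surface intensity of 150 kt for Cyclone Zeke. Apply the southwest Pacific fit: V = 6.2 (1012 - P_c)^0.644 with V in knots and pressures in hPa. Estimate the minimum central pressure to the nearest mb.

ΔP = (V / 6.2)^(1/0.644) = (150/6.2)^1.553.
150/6.2 = 24.194; 24.194^1.553 ≈ 140.80 mb.
P_c = 1012 − 140.80 = 871.20 ≈ 871 mb.

871 mb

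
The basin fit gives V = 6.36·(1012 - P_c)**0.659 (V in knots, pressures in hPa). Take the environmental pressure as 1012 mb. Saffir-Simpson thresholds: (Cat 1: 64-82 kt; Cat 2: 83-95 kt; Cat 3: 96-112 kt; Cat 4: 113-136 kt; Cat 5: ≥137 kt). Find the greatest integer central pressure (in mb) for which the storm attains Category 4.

933 mb

Category 4 begins at V = 113 kt.
Required ΔP = (113/6.36)^(1/0.659) = 17.767^1.517 ≈ 78.75 mb.
P_c ≤ 1012 − 78.75 = 933.25, so the highest integer P_c is 933 mb.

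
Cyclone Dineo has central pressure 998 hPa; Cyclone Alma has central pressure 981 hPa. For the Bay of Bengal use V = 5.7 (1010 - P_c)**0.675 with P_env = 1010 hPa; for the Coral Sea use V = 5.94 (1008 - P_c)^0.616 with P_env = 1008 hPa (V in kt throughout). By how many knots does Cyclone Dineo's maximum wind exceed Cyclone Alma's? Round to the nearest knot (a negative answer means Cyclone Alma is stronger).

-15 kt

Cyclone Dineo: ΔP = 12; V ≈ 5.7 × 12^0.675 ≈ 30.50 kt.
Cyclone Alma: ΔP = 27; V ≈ 5.94 × 27^0.616 ≈ 45.24 kt.
Difference ≈ 30.50 − 45.24 = -14.74 → -15 kt.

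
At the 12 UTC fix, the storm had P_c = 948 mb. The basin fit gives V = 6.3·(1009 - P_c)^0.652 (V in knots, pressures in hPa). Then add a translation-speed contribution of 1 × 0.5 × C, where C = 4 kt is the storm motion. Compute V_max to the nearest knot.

94 kt

ΔP = 1009 − 948 = 61 mb.
61^0.652 ≈ 14.589.
V ≈ 6.3 × 14.589 ≈ 91.9 kt.
Translation term: 1 × 0.5 × 4 = 2 kt.
Corrected V ≈ 93.9 kt → 94 kt.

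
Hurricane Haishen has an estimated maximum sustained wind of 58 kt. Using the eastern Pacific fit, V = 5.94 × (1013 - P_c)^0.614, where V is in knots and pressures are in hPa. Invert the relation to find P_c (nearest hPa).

ΔP = (V / 5.94)^(1/0.614) = (58/5.94)^1.629.
58/5.94 = 9.764; 9.764^1.629 ≈ 40.91 hPa.
P_c = 1013 − 40.91 = 972.09 ≈ 972 hPa.

972 hPa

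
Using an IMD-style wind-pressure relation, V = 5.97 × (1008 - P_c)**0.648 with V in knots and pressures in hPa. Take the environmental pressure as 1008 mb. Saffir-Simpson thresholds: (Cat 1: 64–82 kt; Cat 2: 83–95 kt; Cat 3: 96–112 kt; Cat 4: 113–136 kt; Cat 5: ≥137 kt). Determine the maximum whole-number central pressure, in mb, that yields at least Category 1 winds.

Category 1 begins at V = 64 kt.
Required ΔP = (64/5.97)^(1/0.648) = 10.720^1.543 ≈ 38.89 mb.
P_c ≤ 1008 − 38.89 = 969.11, so the highest integer P_c is 969 mb.

969 mb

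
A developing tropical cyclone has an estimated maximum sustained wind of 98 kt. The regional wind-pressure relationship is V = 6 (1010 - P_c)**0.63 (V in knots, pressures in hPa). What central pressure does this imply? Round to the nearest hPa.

926 hPa

ΔP = (V / 6)^(1/0.63) = (98/6)^1.587.
98/6 = 16.333; 16.333^1.587 ≈ 84.24 hPa.
P_c = 1010 − 84.24 = 925.76 ≈ 926 hPa.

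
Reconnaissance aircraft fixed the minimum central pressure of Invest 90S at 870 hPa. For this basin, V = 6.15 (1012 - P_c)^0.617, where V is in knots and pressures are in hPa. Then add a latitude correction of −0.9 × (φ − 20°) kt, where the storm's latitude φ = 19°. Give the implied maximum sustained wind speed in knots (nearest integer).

132 kt

ΔP = 1012 − 870 = 142 hPa.
142^0.617 ≈ 21.280.
V ≈ 6.15 × 21.280 ≈ 130.9 kt.
Latitude correction: −0.9 × (19 − 20) = 0.9 kt.
Corrected V ≈ 131.8 kt → 132 kt.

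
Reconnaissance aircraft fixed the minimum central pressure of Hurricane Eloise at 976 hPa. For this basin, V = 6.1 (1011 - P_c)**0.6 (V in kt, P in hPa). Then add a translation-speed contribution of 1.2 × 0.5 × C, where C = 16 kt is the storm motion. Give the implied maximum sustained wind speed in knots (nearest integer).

61 kt

ΔP = 1011 − 976 = 35 hPa.
35^0.6 ≈ 8.442.
V ≈ 6.1 × 8.442 ≈ 51.5 kt.
Translation term: 1.2 × 0.5 × 16 = 9.6 kt.
Corrected V ≈ 61.1 kt → 61 kt.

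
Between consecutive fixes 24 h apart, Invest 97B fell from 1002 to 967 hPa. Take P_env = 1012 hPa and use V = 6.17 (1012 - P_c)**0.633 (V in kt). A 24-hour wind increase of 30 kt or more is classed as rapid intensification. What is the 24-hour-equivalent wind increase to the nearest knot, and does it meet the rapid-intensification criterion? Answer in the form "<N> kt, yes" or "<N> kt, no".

42 kt, yes

V₁: ΔP = 10, V ≈ 6.17 × 10^0.633 ≈ 26.50 kt.
V₂: ΔP = 45, V ≈ 6.17 × 45^0.633 ≈ 68.67 kt.
ΔV over 24 h = 42.17 kt → 24 h equivalent = 42.17 × 24/24 ≈ 42.17 kt.
42 kt ≥ 30 kt ⇒ rapid intensification.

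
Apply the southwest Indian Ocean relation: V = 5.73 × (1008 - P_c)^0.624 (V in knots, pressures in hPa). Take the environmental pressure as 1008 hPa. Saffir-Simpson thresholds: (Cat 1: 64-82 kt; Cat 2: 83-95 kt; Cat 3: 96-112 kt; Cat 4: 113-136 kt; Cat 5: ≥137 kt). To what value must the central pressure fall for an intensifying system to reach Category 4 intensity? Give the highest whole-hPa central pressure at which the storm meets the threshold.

889 hPa

Category 4 begins at V = 113 kt.
Required ΔP = (113/5.73)^(1/0.624) = 19.721^1.603 ≈ 118.90 hPa.
P_c ≤ 1008 − 118.90 = 889.10, so the highest integer P_c is 889 hPa.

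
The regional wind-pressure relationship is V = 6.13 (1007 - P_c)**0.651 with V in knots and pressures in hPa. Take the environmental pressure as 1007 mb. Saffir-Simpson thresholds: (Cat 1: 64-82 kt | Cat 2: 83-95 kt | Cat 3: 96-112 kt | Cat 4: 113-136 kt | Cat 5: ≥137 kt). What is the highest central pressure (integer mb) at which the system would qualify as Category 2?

952 mb

Category 2 begins at V = 83 kt.
Required ΔP = (83/6.13)^(1/0.651) = 13.540^1.536 ≈ 54.74 mb.
P_c ≤ 1007 − 54.74 = 952.26, so the highest integer P_c is 952 mb.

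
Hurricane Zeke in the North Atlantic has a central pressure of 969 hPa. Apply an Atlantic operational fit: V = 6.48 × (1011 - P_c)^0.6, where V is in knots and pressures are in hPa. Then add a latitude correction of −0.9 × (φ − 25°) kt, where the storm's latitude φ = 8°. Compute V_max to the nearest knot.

ΔP = 1011 − 969 = 42 hPa.
42^0.6 ≈ 9.418.
V ≈ 6.48 × 9.418 ≈ 61.0 kt.
Latitude correction: −0.9 × (8 − 25) = 15.3 kt.
Corrected V ≈ 76.3 kt → 76 kt.

76 kt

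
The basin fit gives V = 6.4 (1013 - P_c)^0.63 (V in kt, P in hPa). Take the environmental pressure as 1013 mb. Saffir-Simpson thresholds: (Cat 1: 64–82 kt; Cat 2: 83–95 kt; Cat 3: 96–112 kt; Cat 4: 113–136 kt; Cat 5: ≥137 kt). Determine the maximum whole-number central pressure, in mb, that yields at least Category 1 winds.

Category 1 begins at V = 64 kt.
Required ΔP = (64/6.4)^(1/0.63) = 10.000^1.587 ≈ 38.66 mb.
P_c ≤ 1013 − 38.66 = 974.34, so the highest integer P_c is 974 mb.

974 mb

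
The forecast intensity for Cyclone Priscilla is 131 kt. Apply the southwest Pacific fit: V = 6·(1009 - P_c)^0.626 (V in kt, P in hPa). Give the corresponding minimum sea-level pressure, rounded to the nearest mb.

871 mb

ΔP = (V / 6)^(1/0.626) = (131/6)^1.597.
131/6 = 21.833; 21.833^1.597 ≈ 137.77 mb.
P_c = 1009 − 137.77 = 871.23 ≈ 871 mb.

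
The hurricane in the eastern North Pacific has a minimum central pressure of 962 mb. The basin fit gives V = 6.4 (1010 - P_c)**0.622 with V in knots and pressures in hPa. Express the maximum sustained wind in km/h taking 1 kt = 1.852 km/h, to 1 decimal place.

ΔP = 1010 − 962 = 48 mb.
V ≈ 6.4 × 48^0.622 = 6.4 × 11.110 ≈ 71.107 kt.
71.107 × 1.852 ≈ 131.69 km/h → 131.7 km/h.

131.7 km/h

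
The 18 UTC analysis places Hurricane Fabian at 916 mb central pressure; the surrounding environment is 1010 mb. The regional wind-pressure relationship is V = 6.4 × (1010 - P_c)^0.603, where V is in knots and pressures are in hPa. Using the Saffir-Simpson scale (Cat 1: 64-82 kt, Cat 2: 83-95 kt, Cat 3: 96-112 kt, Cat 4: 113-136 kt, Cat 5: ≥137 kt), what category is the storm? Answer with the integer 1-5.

3

ΔP = 1010 − 916 = 94 mb.
V ≈ 6.4 × 94^0.603 = 6.4 × 15.48 ≈ 99 kt.
99 kt falls in the Category 3 band.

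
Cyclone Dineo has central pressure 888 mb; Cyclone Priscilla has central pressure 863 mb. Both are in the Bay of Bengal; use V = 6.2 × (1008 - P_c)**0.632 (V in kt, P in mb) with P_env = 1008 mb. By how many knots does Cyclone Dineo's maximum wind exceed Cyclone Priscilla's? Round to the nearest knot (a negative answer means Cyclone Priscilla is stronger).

Cyclone Dineo: ΔP = 120; V ≈ 6.2 × 120^0.632 ≈ 127.77 kt.
Cyclone Priscilla: ΔP = 145; V ≈ 6.2 × 145^0.632 ≈ 144.00 kt.
Difference ≈ 127.77 − 144.00 = -16.23 → -16 kt.

-16 kt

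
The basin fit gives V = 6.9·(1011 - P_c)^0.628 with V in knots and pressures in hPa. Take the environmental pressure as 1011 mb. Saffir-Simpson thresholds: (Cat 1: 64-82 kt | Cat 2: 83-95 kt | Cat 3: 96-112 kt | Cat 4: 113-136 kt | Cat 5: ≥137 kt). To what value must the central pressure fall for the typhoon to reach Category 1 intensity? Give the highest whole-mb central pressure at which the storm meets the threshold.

Category 1 begins at V = 64 kt.
Required ΔP = (64/6.9)^(1/0.628) = 9.275^1.592 ≈ 34.70 mb.
P_c ≤ 1011 − 34.70 = 976.30, so the highest integer P_c is 976 mb.

976 mb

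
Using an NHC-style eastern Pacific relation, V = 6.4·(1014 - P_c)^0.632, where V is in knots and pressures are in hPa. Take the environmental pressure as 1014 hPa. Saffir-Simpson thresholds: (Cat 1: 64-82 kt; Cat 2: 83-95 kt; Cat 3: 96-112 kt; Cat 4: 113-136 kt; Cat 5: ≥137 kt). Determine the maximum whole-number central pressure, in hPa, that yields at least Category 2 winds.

956 hPa

Category 2 begins at V = 83 kt.
Required ΔP = (83/6.4)^(1/0.632) = 12.969^1.582 ≈ 57.67 hPa.
P_c ≤ 1014 − 57.67 = 956.33, so the highest integer P_c is 956 hPa.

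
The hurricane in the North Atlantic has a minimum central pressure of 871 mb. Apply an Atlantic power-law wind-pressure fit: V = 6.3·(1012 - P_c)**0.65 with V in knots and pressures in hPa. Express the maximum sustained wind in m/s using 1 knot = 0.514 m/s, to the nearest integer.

ΔP = 1012 − 871 = 141 mb.
V ≈ 6.3 × 141^0.65 = 6.3 × 24.946 ≈ 157.157 kt.
157.157 × 0.514 ≈ 80.78 m/s → 81 m/s.

81 m/s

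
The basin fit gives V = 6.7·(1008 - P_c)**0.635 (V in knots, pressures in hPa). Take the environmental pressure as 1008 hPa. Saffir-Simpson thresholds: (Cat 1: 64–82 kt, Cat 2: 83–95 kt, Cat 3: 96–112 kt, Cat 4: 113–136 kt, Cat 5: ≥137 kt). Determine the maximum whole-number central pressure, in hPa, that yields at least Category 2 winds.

955 hPa

Category 2 begins at V = 83 kt.
Required ΔP = (83/6.7)^(1/0.635) = 12.388^1.575 ≈ 52.63 hPa.
P_c ≤ 1008 − 52.63 = 955.37, so the highest integer P_c is 955 hPa.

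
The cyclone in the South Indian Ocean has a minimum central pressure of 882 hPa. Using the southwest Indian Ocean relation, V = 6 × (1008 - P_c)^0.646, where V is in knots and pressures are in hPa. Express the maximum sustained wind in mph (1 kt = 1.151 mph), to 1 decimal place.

157.1 mph

ΔP = 1008 − 882 = 126 hPa.
V ≈ 6 × 126^0.646 = 6 × 22.743 ≈ 136.455 kt.
136.455 × 1.151 ≈ 157.06 mph → 157.1 mph.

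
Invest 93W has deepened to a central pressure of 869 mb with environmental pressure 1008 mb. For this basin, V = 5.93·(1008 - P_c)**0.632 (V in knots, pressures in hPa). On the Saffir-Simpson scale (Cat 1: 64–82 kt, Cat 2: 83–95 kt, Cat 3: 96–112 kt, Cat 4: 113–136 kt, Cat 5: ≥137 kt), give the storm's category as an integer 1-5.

4

ΔP = 1008 − 869 = 139 mb.
V ≈ 5.93 × 139^0.632 = 5.93 × 22.61 ≈ 134 kt.
134 kt falls in the Category 4 band.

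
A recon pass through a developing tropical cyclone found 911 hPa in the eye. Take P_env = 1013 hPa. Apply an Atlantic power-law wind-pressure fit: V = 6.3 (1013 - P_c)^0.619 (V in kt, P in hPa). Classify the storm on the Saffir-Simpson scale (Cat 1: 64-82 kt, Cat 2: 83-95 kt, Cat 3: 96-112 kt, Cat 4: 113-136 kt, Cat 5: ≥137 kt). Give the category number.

ΔP = 1013 − 911 = 102 hPa.
V ≈ 6.3 × 102^0.619 = 6.3 × 17.51 ≈ 110 kt.
110 kt falls in the Category 3 band.

3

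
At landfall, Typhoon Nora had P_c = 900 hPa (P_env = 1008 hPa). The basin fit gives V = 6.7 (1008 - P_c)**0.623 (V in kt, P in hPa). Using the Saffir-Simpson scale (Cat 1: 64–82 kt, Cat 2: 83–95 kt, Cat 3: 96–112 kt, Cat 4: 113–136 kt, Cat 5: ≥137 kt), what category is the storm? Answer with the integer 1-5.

ΔP = 1008 − 900 = 108 hPa.
V ≈ 6.7 × 108^0.623 = 6.7 × 18.49 ≈ 124 kt.
124 kt falls in the Category 4 band.

4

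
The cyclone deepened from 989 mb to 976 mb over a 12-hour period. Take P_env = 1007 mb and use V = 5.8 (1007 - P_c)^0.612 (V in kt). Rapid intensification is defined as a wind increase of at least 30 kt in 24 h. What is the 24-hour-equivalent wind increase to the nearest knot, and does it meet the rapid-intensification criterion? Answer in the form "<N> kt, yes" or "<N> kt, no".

27 kt, no

V₁: ΔP = 18, V ≈ 5.8 × 18^0.612 ≈ 34.01 kt.
V₂: ΔP = 31, V ≈ 5.8 × 31^0.612 ≈ 47.44 kt.
ΔV over 12 h = 13.43 kt → 24 h equivalent = 13.43 × 24/12 ≈ 26.86 kt.
27 kt < 30 kt ⇒ not rapid intensification.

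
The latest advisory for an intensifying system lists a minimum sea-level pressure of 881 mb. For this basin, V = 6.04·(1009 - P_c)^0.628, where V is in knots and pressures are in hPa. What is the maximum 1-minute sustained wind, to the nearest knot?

ΔP = 1009 − 881 = 128 mb.
128^0.628 ≈ 21.054.
V ≈ 6.04 × 21.054 ≈ 127.2 kt.

127 kt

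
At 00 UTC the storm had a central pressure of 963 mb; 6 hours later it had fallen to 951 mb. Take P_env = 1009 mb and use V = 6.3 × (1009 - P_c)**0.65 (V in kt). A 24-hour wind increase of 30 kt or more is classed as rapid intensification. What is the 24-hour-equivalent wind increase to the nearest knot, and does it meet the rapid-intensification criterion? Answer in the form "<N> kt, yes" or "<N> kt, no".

49 kt, yes

V₁: ΔP = 46, V ≈ 6.3 × 46^0.65 ≈ 75.88 kt.
V₂: ΔP = 58, V ≈ 6.3 × 58^0.65 ≈ 88.22 kt.
ΔV over 6 h = 12.34 kt → 24 h equivalent = 12.34 × 24/6 ≈ 49.36 kt.
49 kt ≥ 30 kt ⇒ rapid intensification.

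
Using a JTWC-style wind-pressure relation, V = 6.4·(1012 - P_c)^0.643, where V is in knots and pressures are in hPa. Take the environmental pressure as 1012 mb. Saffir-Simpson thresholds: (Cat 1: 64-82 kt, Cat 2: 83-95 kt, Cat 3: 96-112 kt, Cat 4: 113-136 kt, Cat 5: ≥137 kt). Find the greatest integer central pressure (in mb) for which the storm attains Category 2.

958 mb

Category 2 begins at V = 83 kt.
Required ΔP = (83/6.4)^(1/0.643) = 12.969^1.555 ≈ 53.80 mb.
P_c ≤ 1012 − 53.80 = 958.20, so the highest integer P_c is 958 mb.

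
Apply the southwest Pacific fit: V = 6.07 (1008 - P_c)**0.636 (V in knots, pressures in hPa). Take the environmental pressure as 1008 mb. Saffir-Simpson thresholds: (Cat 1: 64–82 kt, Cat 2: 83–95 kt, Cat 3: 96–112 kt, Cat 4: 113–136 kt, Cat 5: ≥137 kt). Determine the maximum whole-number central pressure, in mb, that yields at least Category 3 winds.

931 mb

Category 3 begins at V = 96 kt.
Required ΔP = (96/6.07)^(1/0.636) = 15.815^1.572 ≈ 76.80 mb.
P_c ≤ 1008 − 76.80 = 931.20, so the highest integer P_c is 931 mb.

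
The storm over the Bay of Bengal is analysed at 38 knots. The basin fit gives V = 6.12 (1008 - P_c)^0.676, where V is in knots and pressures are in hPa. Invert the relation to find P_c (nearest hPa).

ΔP = (V / 6.12)^(1/0.676) = (38/6.12)^1.479.
38/6.12 = 6.209; 6.209^1.479 ≈ 14.90 hPa.
P_c = 1008 − 14.90 = 993.10 ≈ 993 hPa.

993 hPa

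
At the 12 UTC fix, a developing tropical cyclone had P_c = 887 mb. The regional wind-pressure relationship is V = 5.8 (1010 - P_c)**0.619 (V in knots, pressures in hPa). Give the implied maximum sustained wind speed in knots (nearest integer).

ΔP = 1010 − 887 = 123 mb.
123^0.619 ≈ 19.663.
V ≈ 5.8 × 19.663 ≈ 114.0 kt.

114 kt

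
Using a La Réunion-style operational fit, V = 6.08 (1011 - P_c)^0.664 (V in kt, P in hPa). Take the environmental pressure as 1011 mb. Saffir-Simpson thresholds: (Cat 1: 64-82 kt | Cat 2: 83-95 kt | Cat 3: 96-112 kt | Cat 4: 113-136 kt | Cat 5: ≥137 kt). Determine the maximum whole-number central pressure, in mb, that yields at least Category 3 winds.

Category 3 begins at V = 96 kt.
Required ΔP = (96/6.08)^(1/0.664) = 15.789^1.506 ≈ 63.79 mb.
P_c ≤ 1011 − 63.79 = 947.21, so the highest integer P_c is 947 mb.

947 mb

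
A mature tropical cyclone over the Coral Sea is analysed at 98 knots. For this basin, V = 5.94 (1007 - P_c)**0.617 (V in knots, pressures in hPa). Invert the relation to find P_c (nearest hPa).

913 hPa

ΔP = (V / 5.94)^(1/0.617) = (98/5.94)^1.621.
98/5.94 = 16.498; 16.498^1.621 ≈ 94.01 hPa.
P_c = 1007 − 94.01 = 912.99 ≈ 913 hPa.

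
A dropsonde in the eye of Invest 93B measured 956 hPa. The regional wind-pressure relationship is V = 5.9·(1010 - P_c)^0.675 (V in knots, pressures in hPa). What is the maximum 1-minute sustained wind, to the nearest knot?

ΔP = 1010 − 956 = 54 hPa.
54^0.675 ≈ 14.769.
V ≈ 5.9 × 14.769 ≈ 87.1 kt.

87 kt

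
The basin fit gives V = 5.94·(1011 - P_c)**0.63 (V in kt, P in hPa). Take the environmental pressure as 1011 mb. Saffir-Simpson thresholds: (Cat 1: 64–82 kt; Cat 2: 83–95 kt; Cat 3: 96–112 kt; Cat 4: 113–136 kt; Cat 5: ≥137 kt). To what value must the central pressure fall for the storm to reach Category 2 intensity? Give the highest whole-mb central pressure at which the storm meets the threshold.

945 mb

Category 2 begins at V = 83 kt.
Required ΔP = (83/5.94)^(1/0.63) = 13.973^1.587 ≈ 65.75 mb.
P_c ≤ 1011 − 65.75 = 945.25, so the highest integer P_c is 945 mb.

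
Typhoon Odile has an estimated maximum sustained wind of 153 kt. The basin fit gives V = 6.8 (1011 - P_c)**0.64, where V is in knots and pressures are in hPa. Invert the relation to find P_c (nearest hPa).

881 hPa

ΔP = (V / 6.8)^(1/0.64) = (153/6.8)^1.562.
153/6.8 = 22.500; 22.500^1.562 ≈ 129.65 hPa.
P_c = 1011 − 129.65 = 881.35 ≈ 881 hPa.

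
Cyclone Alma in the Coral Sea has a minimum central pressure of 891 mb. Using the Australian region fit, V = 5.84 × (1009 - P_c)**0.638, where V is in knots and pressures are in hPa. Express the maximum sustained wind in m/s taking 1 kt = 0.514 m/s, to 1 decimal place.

63.0 m/s

ΔP = 1009 − 891 = 118 mb.
V ≈ 5.84 × 118^0.638 = 5.84 × 20.983 ≈ 122.539 kt.
122.539 × 0.514 ≈ 62.98 m/s → 63.0 m/s.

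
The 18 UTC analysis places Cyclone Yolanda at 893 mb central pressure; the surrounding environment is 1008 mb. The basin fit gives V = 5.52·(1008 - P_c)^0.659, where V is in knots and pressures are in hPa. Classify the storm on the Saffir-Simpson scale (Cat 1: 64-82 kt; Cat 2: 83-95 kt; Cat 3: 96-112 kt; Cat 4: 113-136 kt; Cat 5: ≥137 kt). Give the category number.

4

ΔP = 1008 − 893 = 115 mb.
V ≈ 5.52 × 115^0.659 = 5.52 × 22.80 ≈ 126 kt.
126 kt falls in the Category 4 band.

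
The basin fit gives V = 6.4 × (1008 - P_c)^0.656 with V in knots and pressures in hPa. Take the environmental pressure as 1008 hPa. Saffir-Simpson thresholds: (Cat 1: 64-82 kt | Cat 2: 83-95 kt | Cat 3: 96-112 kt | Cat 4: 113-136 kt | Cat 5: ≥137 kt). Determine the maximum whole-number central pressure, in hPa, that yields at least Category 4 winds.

928 hPa

Category 4 begins at V = 113 kt.
Required ΔP = (113/6.4)^(1/0.656) = 17.656^1.524 ≈ 79.57 hPa.
P_c ≤ 1008 − 79.57 = 928.43, so the highest integer P_c is 928 hPa.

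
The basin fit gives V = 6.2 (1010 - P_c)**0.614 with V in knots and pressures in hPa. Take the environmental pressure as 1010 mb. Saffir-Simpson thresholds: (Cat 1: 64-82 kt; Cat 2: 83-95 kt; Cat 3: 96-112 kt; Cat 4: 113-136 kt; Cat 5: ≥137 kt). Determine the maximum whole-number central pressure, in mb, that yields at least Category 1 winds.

965 mb

Category 1 begins at V = 64 kt.
Required ΔP = (64/6.2)^(1/0.614) = 10.323^1.629 ≈ 44.78 mb.
P_c ≤ 1010 − 44.78 = 965.22, so the highest integer P_c is 965 mb.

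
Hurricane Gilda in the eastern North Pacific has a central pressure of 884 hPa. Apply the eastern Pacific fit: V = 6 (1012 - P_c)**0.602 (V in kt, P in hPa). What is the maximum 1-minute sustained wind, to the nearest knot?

ΔP = 1012 − 884 = 128 hPa.
128^0.602 ≈ 18.558.
V ≈ 6 × 18.558 ≈ 111.4 kt.

111 kt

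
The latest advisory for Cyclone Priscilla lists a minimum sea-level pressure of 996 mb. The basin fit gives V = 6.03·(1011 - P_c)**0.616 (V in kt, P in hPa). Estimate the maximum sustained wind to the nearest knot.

32 kt

ΔP = 1011 − 996 = 15 mb.
15^0.616 ≈ 5.302.
V ≈ 6.03 × 5.302 ≈ 32.0 kt.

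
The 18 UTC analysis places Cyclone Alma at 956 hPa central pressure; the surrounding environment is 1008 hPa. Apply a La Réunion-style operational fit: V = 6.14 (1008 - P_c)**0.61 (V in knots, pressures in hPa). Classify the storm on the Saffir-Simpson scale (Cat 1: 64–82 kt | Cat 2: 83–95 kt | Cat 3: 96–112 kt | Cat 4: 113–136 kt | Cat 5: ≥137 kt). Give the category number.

1

ΔP = 1008 − 956 = 52 hPa.
V ≈ 6.14 × 52^0.61 = 6.14 × 11.14 ≈ 68 kt.
68 kt falls in the Category 1 band.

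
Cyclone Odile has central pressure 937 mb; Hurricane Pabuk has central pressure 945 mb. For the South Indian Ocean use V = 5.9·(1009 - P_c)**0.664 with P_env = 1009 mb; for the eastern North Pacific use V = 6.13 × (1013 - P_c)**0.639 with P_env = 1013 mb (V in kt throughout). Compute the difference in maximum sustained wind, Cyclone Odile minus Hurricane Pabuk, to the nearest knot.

Cyclone Odile: ΔP = 72; V ≈ 5.9 × 72^0.664 ≈ 100.95 kt.
Hurricane Pabuk: ΔP = 68; V ≈ 6.13 × 68^0.639 ≈ 90.87 kt.
Difference ≈ 100.95 − 90.87 = 10.08 → 10 kt.

10 kt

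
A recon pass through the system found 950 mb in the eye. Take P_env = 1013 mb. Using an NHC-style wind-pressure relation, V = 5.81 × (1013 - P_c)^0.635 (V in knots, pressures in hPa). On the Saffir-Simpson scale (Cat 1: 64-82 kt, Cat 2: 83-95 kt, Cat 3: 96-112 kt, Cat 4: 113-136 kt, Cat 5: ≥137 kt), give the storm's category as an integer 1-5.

ΔP = 1013 − 950 = 63 mb.
V ≈ 5.81 × 63^0.635 = 5.81 × 13.89 ≈ 81 kt.
81 kt falls in the Category 1 band.

1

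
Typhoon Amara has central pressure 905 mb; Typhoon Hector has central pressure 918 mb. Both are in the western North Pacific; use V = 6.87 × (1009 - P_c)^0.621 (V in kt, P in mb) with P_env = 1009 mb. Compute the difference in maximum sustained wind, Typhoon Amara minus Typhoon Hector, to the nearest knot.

10 kt

Typhoon Amara: ΔP = 104; V ≈ 6.87 × 104^0.621 ≈ 122.90 kt.
Typhoon Hector: ΔP = 91; V ≈ 6.87 × 91^0.621 ≈ 113.12 kt.
Difference ≈ 122.90 − 113.12 = 9.78 → 10 kt.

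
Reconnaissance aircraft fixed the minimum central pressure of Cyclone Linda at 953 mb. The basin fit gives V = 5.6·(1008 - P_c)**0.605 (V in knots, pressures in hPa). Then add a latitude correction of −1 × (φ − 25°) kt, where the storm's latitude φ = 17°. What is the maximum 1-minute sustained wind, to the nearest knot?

ΔP = 1008 − 953 = 55 mb.
55^0.605 ≈ 11.296.
V ≈ 5.6 × 11.296 ≈ 63.3 kt.
Latitude correction: −1 × (17 − 25) = 8 kt.
Corrected V ≈ 71.3 kt → 71 kt.

71 kt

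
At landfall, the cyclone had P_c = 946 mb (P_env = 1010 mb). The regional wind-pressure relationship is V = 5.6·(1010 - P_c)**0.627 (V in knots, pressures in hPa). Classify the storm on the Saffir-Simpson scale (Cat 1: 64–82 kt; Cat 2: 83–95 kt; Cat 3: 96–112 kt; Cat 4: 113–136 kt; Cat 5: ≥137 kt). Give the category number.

ΔP = 1010 − 946 = 64 mb.
V ≈ 5.6 × 64^0.627 = 5.6 × 13.57 ≈ 76 kt.
76 kt falls in the Category 1 band.

1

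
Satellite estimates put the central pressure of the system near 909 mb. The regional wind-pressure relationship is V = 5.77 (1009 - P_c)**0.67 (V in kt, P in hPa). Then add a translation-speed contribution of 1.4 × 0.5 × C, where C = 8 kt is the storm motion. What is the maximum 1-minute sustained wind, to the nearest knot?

132 kt

ΔP = 1009 − 909 = 100 mb.
100^0.67 ≈ 21.878.
V ≈ 5.77 × 21.878 ≈ 126.2 kt.
Translation term: 1.4 × 0.5 × 8 = 5.6 kt.
Corrected V ≈ 131.8 kt → 132 kt.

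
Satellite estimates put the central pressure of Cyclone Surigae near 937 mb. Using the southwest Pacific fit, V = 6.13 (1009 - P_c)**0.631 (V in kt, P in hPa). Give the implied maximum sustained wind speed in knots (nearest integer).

91 kt

ΔP = 1009 − 937 = 72 mb.
72^0.631 ≈ 14.859.
V ≈ 6.13 × 14.859 ≈ 91.1 kt.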